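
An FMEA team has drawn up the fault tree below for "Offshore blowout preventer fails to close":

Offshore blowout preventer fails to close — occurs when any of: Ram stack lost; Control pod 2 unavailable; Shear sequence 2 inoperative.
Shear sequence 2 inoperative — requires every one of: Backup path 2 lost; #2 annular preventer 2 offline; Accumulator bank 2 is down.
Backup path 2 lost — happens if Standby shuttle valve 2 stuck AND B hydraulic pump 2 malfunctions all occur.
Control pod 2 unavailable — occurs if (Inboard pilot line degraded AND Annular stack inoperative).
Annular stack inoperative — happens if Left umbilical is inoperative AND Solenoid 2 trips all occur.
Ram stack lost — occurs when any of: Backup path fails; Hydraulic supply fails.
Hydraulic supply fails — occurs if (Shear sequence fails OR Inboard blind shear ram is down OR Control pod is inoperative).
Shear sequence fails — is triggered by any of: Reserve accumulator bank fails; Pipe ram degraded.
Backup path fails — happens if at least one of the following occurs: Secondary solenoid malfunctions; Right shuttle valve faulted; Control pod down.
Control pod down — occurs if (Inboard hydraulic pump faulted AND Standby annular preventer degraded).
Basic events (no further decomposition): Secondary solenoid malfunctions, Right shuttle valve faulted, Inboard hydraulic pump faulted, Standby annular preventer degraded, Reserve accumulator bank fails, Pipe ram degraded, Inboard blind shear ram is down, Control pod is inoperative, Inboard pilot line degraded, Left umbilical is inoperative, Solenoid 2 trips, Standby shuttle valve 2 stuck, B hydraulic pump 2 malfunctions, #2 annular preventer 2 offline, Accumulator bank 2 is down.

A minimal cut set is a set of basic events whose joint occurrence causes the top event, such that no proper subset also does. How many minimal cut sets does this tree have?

Control pod down [AND]: one cut set from each child combined → 1 × 1 = 1 cut set(s).
Backup path fails [OR]: union of children's cut sets → 3 cut set(s).
Shear sequence fails [OR]: union of children's cut sets → 2 cut set(s).
Hydraulic supply fails [OR]: union of children's cut sets → 4 cut set(s).
Ram stack lost [OR]: union of children's cut sets → 7 cut set(s).
Annular stack inoperative [AND]: one cut set from each child combined → 1 × 1 = 1 cut set(s).
Control pod 2 unavailable [AND]: one cut set from each child combined → 1 × 1 = 1 cut set(s).
Backup path 2 lost [AND]: one cut set from each child combined → 1 × 1 = 1 cut set(s).
Shear sequence 2 inoperative [AND]: one cut set from each child combined → 1 × 1 × 1 = 1 cut set(s).
Offshore blowout preventer fails to close [OR]: union of children's cut sets → 9 cut set(s).
Minimal cut sets: {Secondary solenoid malfunctions}; {Right shuttle valve faulted}; {Inboard hydraulic pump faulted, Standby annular preventer degraded}; {Reserve accumulator bank fails}; {Pipe ram degraded}; {Inboard blind shear ram is down}; {Control pod is inoperative}; {Inboard pilot line degraded, Left umbilical is inoperative, Solenoid 2 trips}; {#2 annular preventer 2 offline, Accumulator bank 2 is down, B hydraulic pump 2 malfunctions, Standby shuttle valve 2 stuck}.

9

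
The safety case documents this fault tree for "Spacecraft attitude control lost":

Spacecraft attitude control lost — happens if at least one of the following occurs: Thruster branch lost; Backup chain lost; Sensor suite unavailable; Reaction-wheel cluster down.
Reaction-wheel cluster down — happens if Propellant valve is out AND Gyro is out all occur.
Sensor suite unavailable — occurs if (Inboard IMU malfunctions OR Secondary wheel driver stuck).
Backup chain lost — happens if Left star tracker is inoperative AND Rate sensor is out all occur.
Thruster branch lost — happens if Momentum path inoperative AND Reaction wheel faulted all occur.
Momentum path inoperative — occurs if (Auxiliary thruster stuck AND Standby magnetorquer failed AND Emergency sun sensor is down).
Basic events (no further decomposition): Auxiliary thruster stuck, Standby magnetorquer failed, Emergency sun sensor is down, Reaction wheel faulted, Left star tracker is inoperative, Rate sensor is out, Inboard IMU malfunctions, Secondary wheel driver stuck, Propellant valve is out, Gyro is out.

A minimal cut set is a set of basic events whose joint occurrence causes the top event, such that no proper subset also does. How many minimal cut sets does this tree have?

Momentum path inoperative [AND]: one cut set from each child combined → 1 × 1 × 1 = 1 cut set(s).
Thruster branch lost [AND]: one cut set from each child combined → 1 × 1 = 1 cut set(s).
Backup chain lost [AND]: one cut set from each child combined → 1 × 1 = 1 cut set(s).
Sensor suite unavailable [OR]: union of children's cut sets → 2 cut set(s).
Reaction-wheel cluster down [AND]: one cut set from each child combined → 1 × 1 = 1 cut set(s).
Spacecraft attitude control lost [OR]: union of children's cut sets → 5 cut set(s).
Minimal cut sets: {Auxiliary thruster stuck, Emergency sun sensor is down, Reaction wheel faulted, Standby magnetorquer failed}; {Left star tracker is inoperative, Rate sensor is out}; {Inboard IMU malfunctions}; {Secondary wheel driver stuck}; {Gyro is out, Propellant valve is out}.

5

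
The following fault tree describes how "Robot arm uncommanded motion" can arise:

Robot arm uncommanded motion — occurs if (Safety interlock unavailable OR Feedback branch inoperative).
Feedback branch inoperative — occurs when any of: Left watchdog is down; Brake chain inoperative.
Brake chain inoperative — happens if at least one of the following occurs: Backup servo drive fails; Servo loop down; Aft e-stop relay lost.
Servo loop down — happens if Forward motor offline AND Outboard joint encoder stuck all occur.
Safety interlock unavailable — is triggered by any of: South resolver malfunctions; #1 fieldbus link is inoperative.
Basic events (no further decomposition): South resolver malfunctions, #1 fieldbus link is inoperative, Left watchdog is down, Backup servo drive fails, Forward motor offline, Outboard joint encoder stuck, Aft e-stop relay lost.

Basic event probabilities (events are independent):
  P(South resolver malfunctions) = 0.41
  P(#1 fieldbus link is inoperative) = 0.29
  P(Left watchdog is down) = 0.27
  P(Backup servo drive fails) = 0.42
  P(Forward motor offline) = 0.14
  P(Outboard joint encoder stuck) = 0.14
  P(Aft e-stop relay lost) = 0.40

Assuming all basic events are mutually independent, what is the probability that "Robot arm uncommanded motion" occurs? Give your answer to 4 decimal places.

P(Safety interlock unavailable) [OR] = 1 − (1−0.41) × (1−0.29) = 0.581100
P(Servo loop down) [AND] = 0.14 × 0.14 = 0.019600
P(Brake chain inoperative) [OR] = 1 − (1−0.42) × (1−0.019600) × (1−0.40) = 0.658821
P(Feedback branch inoperative) [OR] = 1 − (1−0.27) × (1−0.658821) = 0.750939
P(Robot arm uncommanded motion) [OR] = 1 − (1−0.581100) × (1−0.750939) = 0.895668
Rounded to 4 decimal places: P(Robot arm uncommanded motion) ≈ 0.8957.

0.8957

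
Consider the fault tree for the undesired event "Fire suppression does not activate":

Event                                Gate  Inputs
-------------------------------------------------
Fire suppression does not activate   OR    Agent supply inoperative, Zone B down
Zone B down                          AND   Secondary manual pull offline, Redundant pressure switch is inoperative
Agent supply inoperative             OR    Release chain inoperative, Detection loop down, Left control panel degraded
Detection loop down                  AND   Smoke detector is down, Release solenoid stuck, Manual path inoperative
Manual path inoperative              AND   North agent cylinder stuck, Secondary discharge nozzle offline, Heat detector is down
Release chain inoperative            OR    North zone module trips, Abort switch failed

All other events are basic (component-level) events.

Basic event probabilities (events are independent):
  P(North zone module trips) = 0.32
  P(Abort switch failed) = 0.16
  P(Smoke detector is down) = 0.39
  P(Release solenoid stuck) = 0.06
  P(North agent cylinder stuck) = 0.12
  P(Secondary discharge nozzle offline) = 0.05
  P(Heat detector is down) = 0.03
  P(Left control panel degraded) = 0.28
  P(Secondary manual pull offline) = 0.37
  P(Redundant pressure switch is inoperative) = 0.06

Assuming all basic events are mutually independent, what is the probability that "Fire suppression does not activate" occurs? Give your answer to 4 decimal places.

0.5979

P(Release chain inoperative) [OR] = 1 − (1−0.32) × (1−0.16) = 0.428800
P(Manual path inoperative) [AND] = 0.12 × 0.05 × 0.03 = 0.000180
P(Detection loop down) [AND] = 0.39 × 0.06 × 0.000180 = 0.000004
P(Agent supply inoperative) [OR] = 1 − (1−0.428800) × (1−0.000004) × (1−0.28) = 0.588738
P(Zone B down) [AND] = 0.37 × 0.06 = 0.022200
P(Fire suppression does not activate) [OR] = 1 − (1−0.588738) × (1−0.022200) = 0.597868
Rounded to 4 decimal places: P(Fire suppression does not activate) ≈ 0.5979.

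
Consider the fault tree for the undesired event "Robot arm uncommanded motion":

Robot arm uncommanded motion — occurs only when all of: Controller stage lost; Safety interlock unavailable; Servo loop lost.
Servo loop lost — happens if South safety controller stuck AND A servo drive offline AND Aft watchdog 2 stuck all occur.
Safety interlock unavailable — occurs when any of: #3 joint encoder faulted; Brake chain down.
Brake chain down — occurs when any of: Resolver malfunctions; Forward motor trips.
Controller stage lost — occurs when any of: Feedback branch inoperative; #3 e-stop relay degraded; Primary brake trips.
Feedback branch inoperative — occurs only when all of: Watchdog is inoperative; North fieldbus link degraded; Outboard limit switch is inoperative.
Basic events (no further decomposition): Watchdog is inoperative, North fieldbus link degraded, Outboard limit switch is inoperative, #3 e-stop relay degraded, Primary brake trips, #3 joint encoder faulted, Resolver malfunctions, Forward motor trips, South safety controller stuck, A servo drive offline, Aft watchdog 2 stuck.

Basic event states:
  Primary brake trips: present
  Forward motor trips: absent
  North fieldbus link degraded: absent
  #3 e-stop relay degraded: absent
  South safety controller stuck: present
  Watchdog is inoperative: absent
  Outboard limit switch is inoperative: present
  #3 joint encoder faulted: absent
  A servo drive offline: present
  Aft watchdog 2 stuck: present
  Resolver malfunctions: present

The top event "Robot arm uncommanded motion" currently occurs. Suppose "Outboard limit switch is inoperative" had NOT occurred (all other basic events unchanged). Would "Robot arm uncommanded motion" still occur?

Counterfactual: set "Outboard limit switch is inoperative" to not occurred.
Feedback branch inoperative [AND]: Watchdog is inoperative=not, North fieldbus link degraded=not, Outboard limit switch is inoperative=not → not all inputs occur → does not occur.
Controller stage lost [OR]: Feedback branch inoperative=not, #3 e-stop relay degraded=not, Primary brake trips=occurs → at least one input occurs → occurs.
Brake chain down [OR]: Resolver malfunctions=occurs, Forward motor trips=not → at least one input occurs → occurs.
Safety interlock unavailable [OR]: #3 joint encoder faulted=not, Brake chain down=occurs → at least one input occurs → occurs.
Servo loop lost [AND]: South safety controller stuck=occurs, A servo drive offline=occurs, Aft watchdog 2 stuck=occurs → all inputs occur → occurs.
Robot arm uncommanded motion [AND]: Controller stage lost=occurs, Safety interlock unavailable=occurs, Servo loop lost=occurs → all inputs occur → occurs.

Yes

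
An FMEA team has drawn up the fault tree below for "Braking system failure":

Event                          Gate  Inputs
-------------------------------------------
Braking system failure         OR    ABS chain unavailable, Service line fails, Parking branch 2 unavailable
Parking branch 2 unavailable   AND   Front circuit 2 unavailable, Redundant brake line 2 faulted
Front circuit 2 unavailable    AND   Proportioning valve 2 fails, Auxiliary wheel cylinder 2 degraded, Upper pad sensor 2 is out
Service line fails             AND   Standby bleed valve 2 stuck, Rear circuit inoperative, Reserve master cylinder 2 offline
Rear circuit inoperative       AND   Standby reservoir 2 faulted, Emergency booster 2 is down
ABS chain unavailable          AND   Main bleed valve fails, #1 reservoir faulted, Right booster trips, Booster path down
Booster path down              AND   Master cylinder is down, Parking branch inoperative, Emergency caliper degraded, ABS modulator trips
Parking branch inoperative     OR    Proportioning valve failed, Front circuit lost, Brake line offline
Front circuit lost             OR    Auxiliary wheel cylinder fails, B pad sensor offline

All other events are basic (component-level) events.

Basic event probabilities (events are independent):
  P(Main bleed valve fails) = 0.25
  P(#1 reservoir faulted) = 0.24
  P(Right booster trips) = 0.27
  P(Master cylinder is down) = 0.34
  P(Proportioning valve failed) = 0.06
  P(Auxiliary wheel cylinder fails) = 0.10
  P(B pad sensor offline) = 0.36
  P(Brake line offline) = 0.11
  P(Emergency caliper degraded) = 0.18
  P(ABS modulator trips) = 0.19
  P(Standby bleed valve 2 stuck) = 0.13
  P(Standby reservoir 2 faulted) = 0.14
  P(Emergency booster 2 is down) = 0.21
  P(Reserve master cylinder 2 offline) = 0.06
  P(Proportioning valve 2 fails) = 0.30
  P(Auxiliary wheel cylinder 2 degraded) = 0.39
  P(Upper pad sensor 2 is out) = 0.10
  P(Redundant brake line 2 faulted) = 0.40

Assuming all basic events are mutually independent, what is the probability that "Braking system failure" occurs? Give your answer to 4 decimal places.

P(Front circuit lost) [OR] = 1 − (1−0.10) × (1−0.36) = 0.424000
P(Parking branch inoperative) [OR] = 1 − (1−0.06) × (1−0.424000) × (1−0.11) = 0.518118
P(Booster path down) [AND] = 0.34 × 0.518118 × 0.18 × 0.19 = 0.006025
P(ABS chain unavailable) [AND] = 0.25 × 0.24 × 0.27 × 0.006025 = 0.000098
P(Rear circuit inoperative) [AND] = 0.14 × 0.21 = 0.029400
P(Service line fails) [AND] = 0.13 × 0.029400 × 0.06 = 0.000229
P(Front circuit 2 unavailable) [AND] = 0.30 × 0.39 × 0.10 = 0.011700
P(Parking branch 2 unavailable) [AND] = 0.011700 × 0.40 = 0.004680
P(Braking system failure) [OR] = 1 − (1−0.000098) × (1−0.000229) × (1−0.004680) = 0.005005
Rounded to 4 decimal places: P(Braking system failure) ≈ 0.0050.

0.0050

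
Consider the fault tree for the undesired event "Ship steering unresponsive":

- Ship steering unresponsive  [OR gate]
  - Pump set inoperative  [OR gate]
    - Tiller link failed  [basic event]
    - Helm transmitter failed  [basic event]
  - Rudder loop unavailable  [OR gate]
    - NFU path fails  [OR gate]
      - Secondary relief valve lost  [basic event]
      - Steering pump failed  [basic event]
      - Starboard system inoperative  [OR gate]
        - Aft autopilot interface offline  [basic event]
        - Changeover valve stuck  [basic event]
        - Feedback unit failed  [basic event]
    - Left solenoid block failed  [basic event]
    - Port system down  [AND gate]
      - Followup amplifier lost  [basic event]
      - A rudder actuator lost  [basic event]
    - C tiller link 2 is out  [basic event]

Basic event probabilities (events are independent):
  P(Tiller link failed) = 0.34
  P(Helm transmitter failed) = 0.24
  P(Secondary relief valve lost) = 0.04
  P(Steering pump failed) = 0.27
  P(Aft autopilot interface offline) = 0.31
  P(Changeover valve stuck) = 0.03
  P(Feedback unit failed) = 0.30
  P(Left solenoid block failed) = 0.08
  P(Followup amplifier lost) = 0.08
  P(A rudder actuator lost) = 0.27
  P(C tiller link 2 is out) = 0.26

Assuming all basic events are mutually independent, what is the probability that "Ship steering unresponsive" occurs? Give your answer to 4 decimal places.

P(Pump set inoperative) [OR] = 1 − (1−0.34) × (1−0.24) = 0.498400
P(Starboard system inoperative) [OR] = 1 − (1−0.31) × (1−0.03) × (1−0.30) = 0.531490
P(NFU path fails) [OR] = 1 − (1−0.04) × (1−0.27) × (1−0.531490) = 0.671668
P(Port system down) [AND] = 0.08 × 0.27 = 0.021600
P(Rudder loop unavailable) [OR] = 1 − (1−0.671668) × (1−0.08) × (1−0.021600) × (1−0.26) = 0.781300
P(Ship steering unresponsive) [OR] = 1 − (1−0.498400) × (1−0.781300) = 0.890300
Rounded to 4 decimal places: P(Ship steering unresponsive) ≈ 0.8903.

0.8903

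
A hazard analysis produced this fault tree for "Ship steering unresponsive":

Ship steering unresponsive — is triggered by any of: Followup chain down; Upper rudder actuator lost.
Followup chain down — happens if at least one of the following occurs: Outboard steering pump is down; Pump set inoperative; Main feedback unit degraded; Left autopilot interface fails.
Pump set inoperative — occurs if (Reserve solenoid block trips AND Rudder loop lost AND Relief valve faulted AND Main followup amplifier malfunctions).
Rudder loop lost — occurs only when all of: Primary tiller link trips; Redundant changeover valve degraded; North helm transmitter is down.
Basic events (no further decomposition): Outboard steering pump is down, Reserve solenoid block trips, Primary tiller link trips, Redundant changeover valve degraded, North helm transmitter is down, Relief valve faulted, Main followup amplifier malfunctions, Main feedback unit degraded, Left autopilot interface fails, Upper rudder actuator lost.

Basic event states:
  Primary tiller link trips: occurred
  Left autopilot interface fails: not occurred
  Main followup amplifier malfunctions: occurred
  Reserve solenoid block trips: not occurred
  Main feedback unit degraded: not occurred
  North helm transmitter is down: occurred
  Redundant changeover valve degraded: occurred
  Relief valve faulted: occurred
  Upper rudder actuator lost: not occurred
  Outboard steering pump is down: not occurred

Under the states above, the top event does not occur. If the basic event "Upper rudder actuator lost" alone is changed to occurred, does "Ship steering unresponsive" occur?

Yes

Counterfactual: set "Upper rudder actuator lost" to occurred.
Rudder loop lost [AND]: Primary tiller link trips=occurs, Redundant changeover valve degraded=occurs, North helm transmitter is down=occurs → all inputs occur → occurs.
Pump set inoperative [AND]: Reserve solenoid block trips=not, Rudder loop lost=occurs, Relief valve faulted=occurs, Main followup amplifier malfunctions=occurs → not all inputs occur → does not occur.
Followup chain down [OR]: Outboard steering pump is down=not, Pump set inoperative=not, Main feedback unit degraded=not, Left autopilot interface fails=not → no input occurs → does not occur.
Ship steering unresponsive [OR]: Followup chain down=not, Upper rudder actuator lost=occurs → at least one input occurs → occurs.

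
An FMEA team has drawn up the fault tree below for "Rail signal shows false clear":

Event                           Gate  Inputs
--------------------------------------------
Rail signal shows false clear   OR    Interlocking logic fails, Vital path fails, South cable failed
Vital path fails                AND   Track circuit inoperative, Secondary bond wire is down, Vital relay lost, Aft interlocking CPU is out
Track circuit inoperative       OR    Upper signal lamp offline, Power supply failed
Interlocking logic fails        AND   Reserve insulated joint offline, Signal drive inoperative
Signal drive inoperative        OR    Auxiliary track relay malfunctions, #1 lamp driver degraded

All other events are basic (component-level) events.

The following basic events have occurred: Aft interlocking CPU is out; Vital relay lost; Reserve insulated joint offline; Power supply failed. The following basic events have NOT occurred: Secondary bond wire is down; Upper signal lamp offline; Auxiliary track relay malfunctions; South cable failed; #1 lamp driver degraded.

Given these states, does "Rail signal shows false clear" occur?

No

Signal drive inoperative [OR]: Auxiliary track relay malfunctions=not, #1 lamp driver degraded=not → no input occurs → does not occur.
Interlocking logic fails [AND]: Reserve insulated joint offline=occurs, Signal drive inoperative=not → not all inputs occur → does not occur.
Track circuit inoperative [OR]: Upper signal lamp offline=not, Power supply failed=occurs → at least one input occurs → occurs.
Vital path fails [AND]: Track circuit inoperative=occurs, Secondary bond wire is down=not, Vital relay lost=occurs, Aft interlocking CPU is out=occurs → not all inputs occur → does not occur.
Rail signal shows false clear [OR]: Interlocking logic fails=not, Vital path fails=not, South cable failed=not → no input occurs → does not occur.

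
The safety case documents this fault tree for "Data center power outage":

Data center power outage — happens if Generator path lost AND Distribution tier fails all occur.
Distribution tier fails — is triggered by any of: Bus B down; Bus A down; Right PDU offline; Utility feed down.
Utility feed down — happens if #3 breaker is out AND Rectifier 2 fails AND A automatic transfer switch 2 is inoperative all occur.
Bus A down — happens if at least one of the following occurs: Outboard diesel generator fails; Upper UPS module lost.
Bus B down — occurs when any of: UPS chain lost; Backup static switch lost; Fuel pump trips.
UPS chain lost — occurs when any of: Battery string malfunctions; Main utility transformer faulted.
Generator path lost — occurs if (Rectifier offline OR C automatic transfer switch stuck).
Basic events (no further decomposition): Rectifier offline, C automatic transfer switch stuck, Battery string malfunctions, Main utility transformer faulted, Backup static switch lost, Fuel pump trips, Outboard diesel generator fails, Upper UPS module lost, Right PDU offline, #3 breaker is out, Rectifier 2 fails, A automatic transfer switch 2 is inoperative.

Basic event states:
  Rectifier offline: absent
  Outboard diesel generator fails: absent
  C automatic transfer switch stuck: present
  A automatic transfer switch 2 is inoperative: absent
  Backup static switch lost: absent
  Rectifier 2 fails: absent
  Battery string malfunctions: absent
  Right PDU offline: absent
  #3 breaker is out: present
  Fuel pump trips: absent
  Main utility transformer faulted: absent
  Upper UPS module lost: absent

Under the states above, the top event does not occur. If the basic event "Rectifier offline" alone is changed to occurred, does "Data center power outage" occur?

Counterfactual: set "Rectifier offline" to occurred.
Generator path lost [OR]: Rectifier offline=occurs, C automatic transfer switch stuck=occurs → at least one input occurs → occurs.
UPS chain lost [OR]: Battery string malfunctions=not, Main utility transformer faulted=not → no input occurs → does not occur.
Bus B down [OR]: UPS chain lost=not, Backup static switch lost=not, Fuel pump trips=not → no input occurs → does not occur.
Bus A down [OR]: Outboard diesel generator fails=not, Upper UPS module lost=not → no input occurs → does not occur.
Utility feed down [AND]: #3 breaker is out=occurs, Rectifier 2 fails=not, A automatic transfer switch 2 is inoperative=not → not all inputs occur → does not occur.
Distribution tier fails [OR]: Bus B down=not, Bus A down=not, Right PDU offline=not, Utility feed down=not → no input occurs → does not occur.
Data center power outage [AND]: Generator path lost=occurs, Distribution tier fails=not → not all inputs occur → does not occur.

No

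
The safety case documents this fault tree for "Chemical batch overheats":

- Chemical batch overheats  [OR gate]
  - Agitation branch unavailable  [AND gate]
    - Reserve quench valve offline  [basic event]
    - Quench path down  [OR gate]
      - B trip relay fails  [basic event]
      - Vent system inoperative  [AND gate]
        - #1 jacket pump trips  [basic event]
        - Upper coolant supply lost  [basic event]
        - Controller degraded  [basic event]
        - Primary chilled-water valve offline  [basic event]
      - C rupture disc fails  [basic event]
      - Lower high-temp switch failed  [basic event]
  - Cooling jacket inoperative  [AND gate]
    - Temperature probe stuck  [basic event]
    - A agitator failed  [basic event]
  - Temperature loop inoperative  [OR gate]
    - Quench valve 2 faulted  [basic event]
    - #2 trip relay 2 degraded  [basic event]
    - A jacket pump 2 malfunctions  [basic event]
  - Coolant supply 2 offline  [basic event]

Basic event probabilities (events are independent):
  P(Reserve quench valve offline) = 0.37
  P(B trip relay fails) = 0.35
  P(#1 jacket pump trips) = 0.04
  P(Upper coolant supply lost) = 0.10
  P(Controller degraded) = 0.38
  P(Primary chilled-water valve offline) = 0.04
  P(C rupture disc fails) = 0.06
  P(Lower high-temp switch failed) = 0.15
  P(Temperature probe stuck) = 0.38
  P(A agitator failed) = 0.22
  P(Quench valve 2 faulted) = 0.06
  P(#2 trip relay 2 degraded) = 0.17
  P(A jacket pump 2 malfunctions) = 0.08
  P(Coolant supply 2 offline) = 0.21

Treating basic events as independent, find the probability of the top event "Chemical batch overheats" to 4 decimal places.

P(Vent system inoperative) [AND] = 0.04 × 0.10 × 0.38 × 0.04 = 0.000061
P(Quench path down) [OR] = 1 − (1−0.35) × (1−0.000061) × (1−0.06) × (1−0.15) = 0.480682
P(Agitation branch unavailable) [AND] = 0.37 × 0.480682 = 0.177852
P(Cooling jacket inoperative) [AND] = 0.38 × 0.22 = 0.083600
P(Temperature loop inoperative) [OR] = 1 − (1−0.06) × (1−0.17) × (1−0.08) = 0.282216
P(Chemical batch overheats) [OR] = 1 − (1−0.177852) × (1−0.083600) × (1−0.282216) × (1−0.21) = 0.572776
Rounded to 4 decimal places: P(Chemical batch overheats) ≈ 0.5728.

0.5728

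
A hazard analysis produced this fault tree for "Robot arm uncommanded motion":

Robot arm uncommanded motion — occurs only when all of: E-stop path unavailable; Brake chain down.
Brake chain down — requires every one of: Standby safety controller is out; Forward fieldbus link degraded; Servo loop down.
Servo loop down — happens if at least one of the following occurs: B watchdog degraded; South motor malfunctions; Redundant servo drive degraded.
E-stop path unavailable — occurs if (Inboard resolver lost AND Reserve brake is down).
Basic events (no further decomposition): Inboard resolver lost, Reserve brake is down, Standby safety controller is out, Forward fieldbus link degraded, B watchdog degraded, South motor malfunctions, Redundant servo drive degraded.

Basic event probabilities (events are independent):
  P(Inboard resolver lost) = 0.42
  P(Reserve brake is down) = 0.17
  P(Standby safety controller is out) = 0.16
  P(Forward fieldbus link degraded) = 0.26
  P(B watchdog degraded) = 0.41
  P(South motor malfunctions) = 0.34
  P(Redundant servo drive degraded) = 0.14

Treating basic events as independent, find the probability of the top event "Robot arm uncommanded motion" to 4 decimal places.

0.0020

P(E-stop path unavailable) [AND] = 0.42 × 0.17 = 0.071400
P(Servo loop down) [OR] = 1 − (1−0.41) × (1−0.34) × (1−0.14) = 0.665116
P(Brake chain down) [AND] = 0.16 × 0.26 × 0.665116 = 0.027669
P(Robot arm uncommanded motion) [AND] = 0.071400 × 0.027669 = 0.001976
Rounded to 4 decimal places: P(Robot arm uncommanded motion) ≈ 0.0020.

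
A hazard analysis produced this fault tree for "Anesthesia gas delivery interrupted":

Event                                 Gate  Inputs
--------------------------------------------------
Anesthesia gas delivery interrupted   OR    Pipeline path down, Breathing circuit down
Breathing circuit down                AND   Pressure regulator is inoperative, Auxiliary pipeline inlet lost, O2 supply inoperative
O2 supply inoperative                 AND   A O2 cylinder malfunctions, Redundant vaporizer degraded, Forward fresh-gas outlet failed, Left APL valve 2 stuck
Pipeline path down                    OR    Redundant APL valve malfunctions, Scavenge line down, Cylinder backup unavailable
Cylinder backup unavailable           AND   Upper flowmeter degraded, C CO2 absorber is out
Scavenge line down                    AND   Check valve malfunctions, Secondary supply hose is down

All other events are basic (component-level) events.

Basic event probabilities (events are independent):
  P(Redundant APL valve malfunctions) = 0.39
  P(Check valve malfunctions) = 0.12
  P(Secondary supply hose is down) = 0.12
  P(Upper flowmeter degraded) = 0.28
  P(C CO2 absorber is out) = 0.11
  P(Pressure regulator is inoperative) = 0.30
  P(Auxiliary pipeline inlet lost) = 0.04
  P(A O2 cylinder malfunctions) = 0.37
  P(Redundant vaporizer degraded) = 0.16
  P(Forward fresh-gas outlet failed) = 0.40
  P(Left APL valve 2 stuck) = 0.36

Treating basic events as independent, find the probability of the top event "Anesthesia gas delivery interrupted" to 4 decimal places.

P(Scavenge line down) [AND] = 0.12 × 0.12 = 0.014400
P(Cylinder backup unavailable) [AND] = 0.28 × 0.11 = 0.030800
P(Pipeline path down) [OR] = 1 − (1−0.39) × (1−0.014400) × (1−0.030800) = 0.417301
P(O2 supply inoperative) [AND] = 0.37 × 0.16 × 0.40 × 0.36 = 0.008525
P(Breathing circuit down) [AND] = 0.30 × 0.04 × 0.008525 = 0.000102
P(Anesthesia gas delivery interrupted) [OR] = 1 − (1−0.417301) × (1−0.000102) = 0.417360
Rounded to 4 decimal places: P(Anesthesia gas delivery interrupted) ≈ 0.4174.

0.4174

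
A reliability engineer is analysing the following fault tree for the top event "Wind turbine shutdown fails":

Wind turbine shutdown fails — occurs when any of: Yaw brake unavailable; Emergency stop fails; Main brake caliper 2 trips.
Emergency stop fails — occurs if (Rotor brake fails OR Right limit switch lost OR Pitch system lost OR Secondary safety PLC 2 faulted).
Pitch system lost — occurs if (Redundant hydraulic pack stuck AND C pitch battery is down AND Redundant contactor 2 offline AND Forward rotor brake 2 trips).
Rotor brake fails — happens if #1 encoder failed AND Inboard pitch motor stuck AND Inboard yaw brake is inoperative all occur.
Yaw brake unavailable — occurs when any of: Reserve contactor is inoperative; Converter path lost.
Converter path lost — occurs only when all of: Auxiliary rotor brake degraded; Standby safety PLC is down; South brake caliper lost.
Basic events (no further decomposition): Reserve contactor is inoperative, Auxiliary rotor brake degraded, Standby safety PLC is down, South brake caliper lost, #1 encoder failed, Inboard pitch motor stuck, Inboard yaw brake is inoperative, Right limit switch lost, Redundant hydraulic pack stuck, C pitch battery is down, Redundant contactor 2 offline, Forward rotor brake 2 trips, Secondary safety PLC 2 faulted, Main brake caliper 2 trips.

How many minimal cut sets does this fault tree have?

7

Converter path lost [AND]: one cut set from each child combined → 1 × 1 × 1 = 1 cut set(s).
Yaw brake unavailable [OR]: union of children's cut sets → 2 cut set(s).
Rotor brake fails [AND]: one cut set from each child combined → 1 × 1 × 1 = 1 cut set(s).
Pitch system lost [AND]: one cut set from each child combined → 1 × 1 × 1 × 1 = 1 cut set(s).
Emergency stop fails [OR]: union of children's cut sets → 4 cut set(s).
Wind turbine shutdown fails [OR]: union of children's cut sets → 7 cut set(s).
Minimal cut sets: {Reserve contactor is inoperative}; {Auxiliary rotor brake degraded, South brake caliper lost, Standby safety PLC is down}; {#1 encoder failed, Inboard pitch motor stuck, Inboard yaw brake is inoperative}; {Right limit switch lost}; {C pitch battery is down, Forward rotor brake 2 trips, Redundant contactor 2 offline, Redundant hydraulic pack stuck}; {Secondary safety PLC 2 faulted}; {Main brake caliper 2 trips}.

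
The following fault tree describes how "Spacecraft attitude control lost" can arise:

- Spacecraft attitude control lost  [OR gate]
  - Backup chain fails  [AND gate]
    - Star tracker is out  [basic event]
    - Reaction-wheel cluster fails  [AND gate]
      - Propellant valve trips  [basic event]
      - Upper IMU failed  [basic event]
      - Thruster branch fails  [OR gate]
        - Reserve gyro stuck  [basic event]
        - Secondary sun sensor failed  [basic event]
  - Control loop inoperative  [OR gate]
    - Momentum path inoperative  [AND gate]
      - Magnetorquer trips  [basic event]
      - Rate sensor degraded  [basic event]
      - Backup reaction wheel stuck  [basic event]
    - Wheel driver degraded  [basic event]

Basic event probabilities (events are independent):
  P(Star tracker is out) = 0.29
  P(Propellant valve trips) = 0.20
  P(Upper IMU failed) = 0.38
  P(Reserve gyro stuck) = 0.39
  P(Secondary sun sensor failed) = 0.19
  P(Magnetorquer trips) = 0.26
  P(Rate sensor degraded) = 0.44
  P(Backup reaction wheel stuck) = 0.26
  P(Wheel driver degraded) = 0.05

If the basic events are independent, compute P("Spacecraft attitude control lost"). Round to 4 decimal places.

P(Thruster branch fails) [OR] = 1 − (1−0.39) × (1−0.19) = 0.505900
P(Reaction-wheel cluster fails) [AND] = 0.20 × 0.38 × 0.505900 = 0.038448
P(Backup chain fails) [AND] = 0.29 × 0.038448 = 0.011150
P(Momentum path inoperative) [AND] = 0.26 × 0.44 × 0.26 = 0.029744
P(Control loop inoperative) [OR] = 1 − (1−0.029744) × (1−0.05) = 0.078257
P(Spacecraft attitude control lost) [OR] = 1 − (1−0.011150) × (1−0.078257) = 0.088534
Rounded to 4 decimal places: P(Spacecraft attitude control lost) ≈ 0.0885.

0.0885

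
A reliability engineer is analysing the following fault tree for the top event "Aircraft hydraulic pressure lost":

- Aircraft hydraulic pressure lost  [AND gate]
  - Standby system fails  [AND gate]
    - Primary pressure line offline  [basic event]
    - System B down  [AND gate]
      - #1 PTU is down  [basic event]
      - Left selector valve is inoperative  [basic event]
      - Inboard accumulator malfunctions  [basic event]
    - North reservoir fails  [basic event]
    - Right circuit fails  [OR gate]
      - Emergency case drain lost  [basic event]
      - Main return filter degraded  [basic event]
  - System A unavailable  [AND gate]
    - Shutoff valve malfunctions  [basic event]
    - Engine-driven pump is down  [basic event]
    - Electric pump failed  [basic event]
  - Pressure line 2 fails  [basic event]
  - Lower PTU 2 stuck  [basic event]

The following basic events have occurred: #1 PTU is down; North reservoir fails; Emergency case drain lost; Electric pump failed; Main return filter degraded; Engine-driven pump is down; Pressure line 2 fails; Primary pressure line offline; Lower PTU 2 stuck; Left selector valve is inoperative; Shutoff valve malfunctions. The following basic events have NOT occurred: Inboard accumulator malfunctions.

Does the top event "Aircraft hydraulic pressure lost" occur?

No

System B down [AND]: #1 PTU is down=occurs, Left selector valve is inoperative=occurs, Inboard accumulator malfunctions=not → not all inputs occur → does not occur.
Right circuit fails [OR]: Emergency case drain lost=occurs, Main return filter degraded=occurs → at least one input occurs → occurs.
Standby system fails [AND]: Primary pressure line offline=occurs, System B down=not, North reservoir fails=occurs, Right circuit fails=occurs → not all inputs occur → does not occur.
System A unavailable [AND]: Shutoff valve malfunctions=occurs, Engine-driven pump is down=occurs, Electric pump failed=occurs → all inputs occur → occurs.
Aircraft hydraulic pressure lost [AND]: Standby system fails=not, System A unavailable=occurs, Pressure line 2 fails=occurs, Lower PTU 2 stuck=occurs → not all inputs occur → does not occur.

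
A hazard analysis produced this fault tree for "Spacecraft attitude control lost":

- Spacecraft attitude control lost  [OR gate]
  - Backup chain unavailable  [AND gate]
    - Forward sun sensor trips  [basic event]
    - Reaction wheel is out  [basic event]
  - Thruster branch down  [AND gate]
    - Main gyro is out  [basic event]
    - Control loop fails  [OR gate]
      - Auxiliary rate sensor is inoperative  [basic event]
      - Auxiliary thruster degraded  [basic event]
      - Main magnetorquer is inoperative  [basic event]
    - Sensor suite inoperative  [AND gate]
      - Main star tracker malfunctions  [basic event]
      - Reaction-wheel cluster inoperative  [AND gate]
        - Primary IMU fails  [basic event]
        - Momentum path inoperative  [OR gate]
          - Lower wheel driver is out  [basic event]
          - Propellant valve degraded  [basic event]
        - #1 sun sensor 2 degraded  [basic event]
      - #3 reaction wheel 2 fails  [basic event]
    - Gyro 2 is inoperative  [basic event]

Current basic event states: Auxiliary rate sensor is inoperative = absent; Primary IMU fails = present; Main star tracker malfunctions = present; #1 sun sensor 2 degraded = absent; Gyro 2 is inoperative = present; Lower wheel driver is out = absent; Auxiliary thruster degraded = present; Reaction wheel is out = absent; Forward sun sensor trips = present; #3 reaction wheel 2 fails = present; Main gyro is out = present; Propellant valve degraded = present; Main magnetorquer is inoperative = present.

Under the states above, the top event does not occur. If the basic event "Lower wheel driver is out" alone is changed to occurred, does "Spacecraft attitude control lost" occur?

No

Counterfactual: set "Lower wheel driver is out" to occurred.
Backup chain unavailable [AND]: Forward sun sensor trips=occurs, Reaction wheel is out=not → not all inputs occur → does not occur.
Control loop fails [OR]: Auxiliary rate sensor is inoperative=not, Auxiliary thruster degraded=occurs, Main magnetorquer is inoperative=occurs → at least one input occurs → occurs.
Momentum path inoperative [OR]: Lower wheel driver is out=occurs, Propellant valve degraded=occurs → at least one input occurs → occurs.
Reaction-wheel cluster inoperative [AND]: Primary IMU fails=occurs, Momentum path inoperative=occurs, #1 sun sensor 2 degraded=not → not all inputs occur → does not occur.
Sensor suite inoperative [AND]: Main star tracker malfunctions=occurs, Reaction-wheel cluster inoperative=not, #3 reaction wheel 2 fails=occurs → not all inputs occur → does not occur.
Thruster branch down [AND]: Main gyro is out=occurs, Control loop fails=occurs, Sensor suite inoperative=not, Gyro 2 is inoperative=occurs → not all inputs occur → does not occur.
Spacecraft attitude control lost [OR]: Backup chain unavailable=not, Thruster branch down=not → no input occurs → does not occur.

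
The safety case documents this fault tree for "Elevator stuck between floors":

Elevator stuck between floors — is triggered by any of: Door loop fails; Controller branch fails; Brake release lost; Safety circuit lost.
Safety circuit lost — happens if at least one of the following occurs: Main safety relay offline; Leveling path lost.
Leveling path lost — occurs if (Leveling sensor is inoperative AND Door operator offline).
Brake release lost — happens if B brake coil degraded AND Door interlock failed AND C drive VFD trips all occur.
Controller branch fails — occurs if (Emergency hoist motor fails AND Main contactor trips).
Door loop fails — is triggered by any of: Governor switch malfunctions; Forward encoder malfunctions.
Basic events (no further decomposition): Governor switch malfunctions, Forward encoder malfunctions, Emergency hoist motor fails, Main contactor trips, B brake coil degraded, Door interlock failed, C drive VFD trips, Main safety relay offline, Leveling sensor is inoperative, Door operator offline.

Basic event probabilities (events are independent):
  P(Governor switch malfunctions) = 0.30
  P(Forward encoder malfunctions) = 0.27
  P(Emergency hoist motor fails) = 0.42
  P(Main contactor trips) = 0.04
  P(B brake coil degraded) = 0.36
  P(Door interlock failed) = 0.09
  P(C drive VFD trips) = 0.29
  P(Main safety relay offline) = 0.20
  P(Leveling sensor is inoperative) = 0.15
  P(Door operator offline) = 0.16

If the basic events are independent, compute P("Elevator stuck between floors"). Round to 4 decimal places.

0.6114

P(Door loop fails) [OR] = 1 − (1−0.30) × (1−0.27) = 0.489000
P(Controller branch fails) [AND] = 0.42 × 0.04 = 0.016800
P(Brake release lost) [AND] = 0.36 × 0.09 × 0.29 = 0.009396
P(Leveling path lost) [AND] = 0.15 × 0.16 = 0.024000
P(Safety circuit lost) [OR] = 1 − (1−0.20) × (1−0.024000) = 0.219200
P(Elevator stuck between floors) [OR] = 1 − (1−0.489000) × (1−0.016800) × (1−0.009396) × (1−0.219200) = 0.611400
Rounded to 4 decimal places: P(Elevator stuck between floors) ≈ 0.6114.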